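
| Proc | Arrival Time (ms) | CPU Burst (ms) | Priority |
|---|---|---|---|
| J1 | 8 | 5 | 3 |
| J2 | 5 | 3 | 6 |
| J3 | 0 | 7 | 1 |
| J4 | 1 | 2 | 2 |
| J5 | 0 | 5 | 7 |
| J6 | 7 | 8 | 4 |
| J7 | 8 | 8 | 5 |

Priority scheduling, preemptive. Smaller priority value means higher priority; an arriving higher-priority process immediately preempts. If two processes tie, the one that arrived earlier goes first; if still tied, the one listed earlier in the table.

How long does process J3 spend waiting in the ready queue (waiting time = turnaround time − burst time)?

0

Gantt: | J3 0-7 | J4 7-9 | J1 9-14 | J6 14-22 | J7 22-30 | J2 30-33 | J5 33-38 |
Completion: J1=14  J2=33  J3=7  J4=9  J5=38  J6=22  J7=30
Waiting(J3) = turnaround − burst = 7 − 7 = 0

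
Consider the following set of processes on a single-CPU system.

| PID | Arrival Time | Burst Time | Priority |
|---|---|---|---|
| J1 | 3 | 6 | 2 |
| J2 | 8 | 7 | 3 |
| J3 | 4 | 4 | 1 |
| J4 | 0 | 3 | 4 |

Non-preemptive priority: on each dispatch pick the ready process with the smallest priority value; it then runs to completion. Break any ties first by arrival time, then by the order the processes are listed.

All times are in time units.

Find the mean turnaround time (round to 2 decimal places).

7.50

Gantt: | J4 0-3 | J1 3-9 | J3 9-13 | J2 13-20 |
Completion: J1=9  J2=20  J3=13  J4=3
Turnaround (C−A): J1=6  J2=12  J3=9  J4=3
Turnaround times: J1=6, J2=12, J3=9, J4=3
Average turnaround = (6+12+9+3) / 4 = 30/4 = 7.50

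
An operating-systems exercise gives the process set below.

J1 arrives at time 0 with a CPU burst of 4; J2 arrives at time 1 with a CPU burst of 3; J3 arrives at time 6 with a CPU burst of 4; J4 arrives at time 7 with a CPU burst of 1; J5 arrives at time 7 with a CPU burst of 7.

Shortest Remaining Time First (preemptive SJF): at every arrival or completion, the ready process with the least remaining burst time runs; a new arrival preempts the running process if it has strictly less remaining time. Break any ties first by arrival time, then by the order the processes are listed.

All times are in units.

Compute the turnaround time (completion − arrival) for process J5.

12

Timeline: | J1 0-4 | J2 4-7 | J4 7-8 | J3 8-12 | J5 12-19 |
Completion: J1=4  J2=7  J3=12  J4=8  J5=19
Turnaround (C−A): J1=4  J2=6  J3=6  J4=1  J5=12
Turnaround(J5) = completion − arrival = 19 − 7 = 12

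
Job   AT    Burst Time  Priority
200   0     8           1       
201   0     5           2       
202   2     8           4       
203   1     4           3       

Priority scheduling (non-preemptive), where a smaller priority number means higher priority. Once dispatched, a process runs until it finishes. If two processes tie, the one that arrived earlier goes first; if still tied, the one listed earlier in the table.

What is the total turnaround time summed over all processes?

60

Gantt: | 200 0-8 | 201 8-13 | 203 13-17 | 202 17-25 |
Completion: 200=8  201=13  202=25  203=17
Turnaround = completion − arrival: 200=8, 201=13, 202=23, 203=16
Total turnaround = 8 + 13 + 23 + 16 = 60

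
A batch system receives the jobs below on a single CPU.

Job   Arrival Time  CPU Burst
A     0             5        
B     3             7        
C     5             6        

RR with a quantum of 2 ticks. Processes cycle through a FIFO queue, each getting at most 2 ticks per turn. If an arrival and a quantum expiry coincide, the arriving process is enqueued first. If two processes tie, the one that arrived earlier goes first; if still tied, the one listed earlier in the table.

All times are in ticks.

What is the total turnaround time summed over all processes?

Gantt: | A 0-4 | B 4-6 | A 6-7 | C 7-9 | B 9-11 | C 11-13 | B 13-15 | C 15-17 | B 17-18 |
Completion: A=7  B=18  C=17
Turnaround = completion − arrival: A=7, B=15, C=12
Total turnaround = 7 + 15 + 12 = 34

34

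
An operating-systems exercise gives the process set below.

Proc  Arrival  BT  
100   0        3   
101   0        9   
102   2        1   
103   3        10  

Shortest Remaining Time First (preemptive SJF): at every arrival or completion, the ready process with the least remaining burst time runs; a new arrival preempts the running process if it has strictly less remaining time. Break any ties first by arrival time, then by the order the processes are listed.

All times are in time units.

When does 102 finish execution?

Timeline: | 100 0-3 | 102 3-4 | 101 4-13 | 103 13-23 |
Completion: 100=3  101=13  102=4  103=23
Turnaround (C−A): 100=3  101=13  102=2  103=20

4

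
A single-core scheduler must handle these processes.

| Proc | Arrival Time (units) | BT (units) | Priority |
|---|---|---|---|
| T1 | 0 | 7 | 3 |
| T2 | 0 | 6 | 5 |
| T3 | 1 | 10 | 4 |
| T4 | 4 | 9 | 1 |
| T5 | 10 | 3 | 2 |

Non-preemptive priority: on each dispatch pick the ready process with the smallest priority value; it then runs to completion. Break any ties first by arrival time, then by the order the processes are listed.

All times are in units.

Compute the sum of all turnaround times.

91

Gantt: | T1 0-7 | T4 7-16 | T5 16-19 | T3 19-29 | T2 29-35 |
Completion: T1=7  T2=35  T3=29  T4=16  T5=19
Turnaround (C−A): T1=7  T2=35  T3=28  T4=12  T5=9
Turnaround = completion − arrival: T1=7, T2=35, T3=28, T4=12, T5=9
Total turnaround = 7 + 35 + 28 + 12 + 9 = 91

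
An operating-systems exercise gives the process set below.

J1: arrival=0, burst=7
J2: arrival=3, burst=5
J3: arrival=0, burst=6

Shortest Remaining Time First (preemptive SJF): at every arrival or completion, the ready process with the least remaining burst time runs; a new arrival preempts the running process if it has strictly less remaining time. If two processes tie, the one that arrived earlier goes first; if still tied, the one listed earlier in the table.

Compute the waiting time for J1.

11

Schedule: | J3 0-6 | J2 6-11 | J1 11-18 |
Completion: J1=18  J2=11  J3=6
Waiting(J1) = turnaround − burst = 18 − 7 = 11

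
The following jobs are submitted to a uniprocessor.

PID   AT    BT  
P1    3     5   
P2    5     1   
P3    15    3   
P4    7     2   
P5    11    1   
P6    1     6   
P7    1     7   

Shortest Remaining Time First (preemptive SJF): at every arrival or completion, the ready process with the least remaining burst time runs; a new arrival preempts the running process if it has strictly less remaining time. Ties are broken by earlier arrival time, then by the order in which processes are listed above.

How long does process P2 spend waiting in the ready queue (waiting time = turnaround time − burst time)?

0

Gantt: | idle 0-1 | P6 1-5 | P2 5-6 | P6 6-8 | P4 8-10 | P1 10-11 | P5 11-12 | P1 12-16 | P3 16-19 | P7 19-26 |
Completion: P1=16  P2=6  P3=19  P4=10  P5=12  P6=8  P7=26
Waiting(P2) = turnaround − burst = 1 − 1 = 0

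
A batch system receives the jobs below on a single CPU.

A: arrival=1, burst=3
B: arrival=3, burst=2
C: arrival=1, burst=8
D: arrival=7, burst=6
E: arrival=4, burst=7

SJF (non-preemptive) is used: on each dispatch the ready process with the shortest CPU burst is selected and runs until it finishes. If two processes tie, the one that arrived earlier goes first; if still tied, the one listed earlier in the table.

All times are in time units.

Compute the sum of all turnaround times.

53

Timeline: | idle 0-1 | A 1-4 | B 4-6 | E 6-13 | D 13-19 | C 19-27 |
Completion: A=4  B=6  C=27  D=19  E=13
Turnaround = completion − arrival: A=3, B=3, C=26, D=12, E=9
Total turnaround = 3 + 3 + 26 + 12 + 9 = 53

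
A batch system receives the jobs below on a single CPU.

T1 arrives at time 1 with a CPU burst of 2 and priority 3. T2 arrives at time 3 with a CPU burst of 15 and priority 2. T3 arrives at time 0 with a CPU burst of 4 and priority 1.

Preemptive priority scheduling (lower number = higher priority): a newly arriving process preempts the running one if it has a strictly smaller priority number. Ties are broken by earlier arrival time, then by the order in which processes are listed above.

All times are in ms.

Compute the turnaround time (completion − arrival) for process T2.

16

Schedule: | T3 0-4 | T2 4-19 | T1 19-21 |
Completion: T1=21  T2=19  T3=4
Turnaround (C−A): T1=20  T2=16  T3=4
Turnaround(T2) = completion − arrival = 19 − 3 = 16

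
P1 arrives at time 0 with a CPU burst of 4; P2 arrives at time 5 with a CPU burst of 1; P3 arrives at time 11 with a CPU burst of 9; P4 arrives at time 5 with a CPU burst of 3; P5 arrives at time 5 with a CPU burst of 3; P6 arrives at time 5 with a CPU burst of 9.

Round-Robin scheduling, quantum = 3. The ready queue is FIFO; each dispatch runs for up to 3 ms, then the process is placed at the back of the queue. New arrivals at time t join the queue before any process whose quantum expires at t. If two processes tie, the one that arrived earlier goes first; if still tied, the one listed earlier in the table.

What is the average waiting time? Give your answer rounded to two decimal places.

4.67

Gantt: | P1 0-4 | idle 4-5 | P2 5-6 | P4 6-9 | P5 9-12 | P6 12-15 | P3 15-18 | P6 18-21 | P3 21-24 | P6 24-27 | P3 27-30 |
Completion: P1=4  P2=6  P3=30  P4=9  P5=12  P6=27
Turnaround (C−A): P1=4  P2=1  P3=19  P4=4  P5=7  P6=22
Waiting times: P1=0, P2=0, P3=10, P4=1, P5=4, P6=13
Average waiting = (0+0+10+1+4+13) / 6 = 28/6 = 4.67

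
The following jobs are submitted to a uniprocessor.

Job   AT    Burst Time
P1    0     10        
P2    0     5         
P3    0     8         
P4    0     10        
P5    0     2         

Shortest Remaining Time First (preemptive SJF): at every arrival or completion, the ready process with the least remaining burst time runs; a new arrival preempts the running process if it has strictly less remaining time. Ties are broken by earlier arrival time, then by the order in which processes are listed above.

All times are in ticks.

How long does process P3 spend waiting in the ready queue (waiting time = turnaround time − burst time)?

Timeline: | P5 0-2 | P2 2-7 | P3 7-15 | P1 15-25 | P4 25-35 |
Completion: P1=25  P2=7  P3=15  P4=35  P5=2
Waiting(P3) = turnaround − burst = 15 − 8 = 7

7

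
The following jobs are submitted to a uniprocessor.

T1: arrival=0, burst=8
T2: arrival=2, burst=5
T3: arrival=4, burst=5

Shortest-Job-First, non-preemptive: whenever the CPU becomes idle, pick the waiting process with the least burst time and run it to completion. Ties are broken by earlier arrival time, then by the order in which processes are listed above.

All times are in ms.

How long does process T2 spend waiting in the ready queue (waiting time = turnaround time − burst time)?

Schedule: | T1 0-8 | T2 8-13 | T3 13-18 |
Completion: T1=8  T2=13  T3=18
Turnaround (C−A): T1=8  T2=11  T3=14
Waiting(T2) = turnaround − burst = 11 − 5 = 6

6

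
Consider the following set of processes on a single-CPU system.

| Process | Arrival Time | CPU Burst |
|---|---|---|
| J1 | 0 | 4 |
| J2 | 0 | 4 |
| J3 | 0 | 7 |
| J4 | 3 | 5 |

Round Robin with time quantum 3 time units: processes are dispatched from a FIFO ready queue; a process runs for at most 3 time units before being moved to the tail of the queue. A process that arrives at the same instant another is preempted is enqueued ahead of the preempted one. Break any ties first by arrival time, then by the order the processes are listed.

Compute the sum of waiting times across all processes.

43

Gantt: | J1 0-3 | J2 3-6 | J3 6-9 | J4 9-12 | J1 12-13 | J2 13-14 | J3 14-17 | J4 17-19 | J3 19-20 |
Completion: J1=13  J2=14  J3=20  J4=19
Turnaround (C−A): J1=13  J2=14  J3=20  J4=16
Waiting = turnaround − burst: J1=9, J2=10, J3=13, J4=11
Total waiting = 9 + 10 + 13 + 11 = 43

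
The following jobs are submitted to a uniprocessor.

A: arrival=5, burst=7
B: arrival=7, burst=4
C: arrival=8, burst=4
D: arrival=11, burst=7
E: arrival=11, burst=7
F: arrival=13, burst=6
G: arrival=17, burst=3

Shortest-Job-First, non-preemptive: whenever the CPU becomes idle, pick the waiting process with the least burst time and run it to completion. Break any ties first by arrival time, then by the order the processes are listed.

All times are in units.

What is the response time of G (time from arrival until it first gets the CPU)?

3

Timeline: | idle 0-5 | A 5-12 | B 12-16 | C 16-20 | G 20-23 | F 23-29 | D 29-36 | E 36-43 |
Completion: A=12  B=16  C=20  D=36  E=43  F=29  G=23
Response(G) = first start − arrival = 20 − 17 = 3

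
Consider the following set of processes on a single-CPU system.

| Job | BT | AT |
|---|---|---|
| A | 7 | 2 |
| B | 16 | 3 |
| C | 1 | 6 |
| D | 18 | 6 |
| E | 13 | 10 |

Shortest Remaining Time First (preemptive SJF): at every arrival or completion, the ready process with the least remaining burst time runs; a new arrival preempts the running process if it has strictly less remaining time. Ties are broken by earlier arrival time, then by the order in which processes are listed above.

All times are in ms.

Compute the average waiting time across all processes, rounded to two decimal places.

Gantt: | idle 0-2 | A 2-6 | C 6-7 | A 7-10 | E 10-23 | B 23-39 | D 39-57 |
Completion: A=10  B=39  C=7  D=57  E=23
Waiting times: A=1, B=20, C=0, D=33, E=0
Average waiting = (1+20+0+33+0) / 5 = 54/5 = 10.80

10.80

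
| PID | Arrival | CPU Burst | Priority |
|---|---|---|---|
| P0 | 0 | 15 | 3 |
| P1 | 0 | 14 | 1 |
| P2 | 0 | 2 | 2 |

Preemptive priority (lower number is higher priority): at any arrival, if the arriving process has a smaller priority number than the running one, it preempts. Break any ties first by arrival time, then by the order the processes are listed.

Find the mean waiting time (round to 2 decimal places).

10.00

Timeline: | P1 0-14 | P2 14-16 | P0 16-31 |
Completion: P0=31  P1=14  P2=16
Turnaround (C−A): P0=31  P1=14  P2=16
Waiting times: P0=16, P1=0, P2=14
Average waiting = (16+0+14) / 3 = 30/3 = 10.00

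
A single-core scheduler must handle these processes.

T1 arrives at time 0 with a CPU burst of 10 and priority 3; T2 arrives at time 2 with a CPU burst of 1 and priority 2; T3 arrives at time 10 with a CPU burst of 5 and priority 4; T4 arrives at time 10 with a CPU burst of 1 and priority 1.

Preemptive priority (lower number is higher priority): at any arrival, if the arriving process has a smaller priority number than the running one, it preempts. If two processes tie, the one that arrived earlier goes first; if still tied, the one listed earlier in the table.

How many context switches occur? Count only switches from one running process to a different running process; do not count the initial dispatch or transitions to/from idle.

Timeline: | T1 0-2 | T2 2-3 | T1 3-10 | T4 10-11 | T1 11-12 | T3 12-17 |
Completion: T1=12  T2=3  T3=17  T4=11

5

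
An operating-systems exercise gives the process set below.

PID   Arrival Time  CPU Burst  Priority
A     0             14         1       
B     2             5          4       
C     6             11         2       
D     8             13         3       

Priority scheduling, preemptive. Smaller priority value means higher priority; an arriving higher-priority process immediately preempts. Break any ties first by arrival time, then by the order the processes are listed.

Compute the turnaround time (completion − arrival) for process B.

Timeline: | A 0-14 | C 14-25 | D 25-38 | B 38-43 |
Completion: A=14  B=43  C=25  D=38
Turnaround(B) = completion − arrival = 43 − 2 = 41

41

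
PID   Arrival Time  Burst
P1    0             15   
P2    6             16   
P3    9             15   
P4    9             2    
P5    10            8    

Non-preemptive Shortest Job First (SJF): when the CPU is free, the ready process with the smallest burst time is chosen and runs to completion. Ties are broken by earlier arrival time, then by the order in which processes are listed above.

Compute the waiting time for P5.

7

Schedule: | P1 0-15 | P4 15-17 | P5 17-25 | P3 25-40 | P2 40-56 |
Completion: P1=15  P2=56  P3=40  P4=17  P5=25
Turnaround (C−A): P1=15  P2=50  P3=31  P4=8  P5=15
Waiting(P5) = turnaround − burst = 15 − 8 = 7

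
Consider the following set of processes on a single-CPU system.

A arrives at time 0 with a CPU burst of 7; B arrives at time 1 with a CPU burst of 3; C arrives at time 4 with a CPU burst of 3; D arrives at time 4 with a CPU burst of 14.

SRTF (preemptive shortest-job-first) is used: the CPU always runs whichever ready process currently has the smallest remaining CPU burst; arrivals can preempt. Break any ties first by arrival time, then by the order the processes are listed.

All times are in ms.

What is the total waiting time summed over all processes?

Gantt: | A 0-1 | B 1-4 | C 4-7 | A 7-13 | D 13-27 |
Completion: A=13  B=4  C=7  D=27
Waiting = turnaround − burst: A=6, B=0, C=0, D=9
Total waiting = 6 + 0 + 0 + 9 = 15

15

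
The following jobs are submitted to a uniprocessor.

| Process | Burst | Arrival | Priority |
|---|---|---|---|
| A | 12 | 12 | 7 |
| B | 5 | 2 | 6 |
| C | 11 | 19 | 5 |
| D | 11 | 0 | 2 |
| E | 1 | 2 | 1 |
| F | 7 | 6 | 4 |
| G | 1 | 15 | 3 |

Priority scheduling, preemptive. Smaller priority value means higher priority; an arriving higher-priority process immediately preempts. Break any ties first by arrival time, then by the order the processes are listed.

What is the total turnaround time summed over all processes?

110

Schedule: | D 0-2 | E 2-3 | D 3-12 | F 12-15 | G 15-16 | F 16-20 | C 20-31 | B 31-36 | A 36-48 |
Completion: A=48  B=36  C=31  D=12  E=3  F=20  G=16
Turnaround (C−A): A=36  B=34  C=12  D=12  E=1  F=14  G=1
Turnaround = completion − arrival: A=36, B=34, C=12, D=12, E=1, F=14, G=1
Total turnaround = 36 + 34 + 12 + 12 + 1 + 14 + 1 = 110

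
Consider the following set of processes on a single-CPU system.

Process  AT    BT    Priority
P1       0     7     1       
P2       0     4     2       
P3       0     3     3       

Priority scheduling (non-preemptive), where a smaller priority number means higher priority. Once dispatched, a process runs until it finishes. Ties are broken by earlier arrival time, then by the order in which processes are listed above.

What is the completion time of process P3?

14

Schedule: | P1 0-7 | P2 7-11 | P3 11-14 |
Completion: P1=7  P2=11  P3=14
Turnaround (C−A): P1=7  P2=11  P3=14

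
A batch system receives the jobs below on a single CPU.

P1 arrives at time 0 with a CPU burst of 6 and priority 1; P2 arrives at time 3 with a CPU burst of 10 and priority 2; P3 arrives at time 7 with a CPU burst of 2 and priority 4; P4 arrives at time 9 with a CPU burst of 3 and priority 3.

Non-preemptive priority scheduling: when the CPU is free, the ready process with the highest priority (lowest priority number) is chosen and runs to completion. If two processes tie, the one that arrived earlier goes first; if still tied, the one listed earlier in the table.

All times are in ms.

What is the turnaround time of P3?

14

Timeline: | P1 0-6 | P2 6-16 | P4 16-19 | P3 19-21 |
Completion: P1=6  P2=16  P3=21  P4=19
Turnaround (C−A): P1=6  P2=13  P3=14  P4=10
Turnaround(P3) = completion − arrival = 21 − 7 = 14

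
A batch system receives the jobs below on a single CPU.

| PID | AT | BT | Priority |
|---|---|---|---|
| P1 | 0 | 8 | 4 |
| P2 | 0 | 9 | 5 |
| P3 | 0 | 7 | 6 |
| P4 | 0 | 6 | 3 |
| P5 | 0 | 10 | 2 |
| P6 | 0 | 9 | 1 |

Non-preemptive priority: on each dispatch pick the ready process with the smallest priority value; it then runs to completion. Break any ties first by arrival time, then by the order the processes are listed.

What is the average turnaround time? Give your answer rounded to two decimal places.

Timeline: | P6 0-9 | P5 9-19 | P4 19-25 | P1 25-33 | P2 33-42 | P3 42-49 |
Completion: P1=33  P2=42  P3=49  P4=25  P5=19  P6=9
Turnaround (C−A): P1=33  P2=42  P3=49  P4=25  P5=19  P6=9
Turnaround times: P1=33, P2=42, P3=49, P4=25, P5=19, P6=9
Average turnaround = (33+42+49+25+19+9) / 6 = 177/6 = 29.50

29.50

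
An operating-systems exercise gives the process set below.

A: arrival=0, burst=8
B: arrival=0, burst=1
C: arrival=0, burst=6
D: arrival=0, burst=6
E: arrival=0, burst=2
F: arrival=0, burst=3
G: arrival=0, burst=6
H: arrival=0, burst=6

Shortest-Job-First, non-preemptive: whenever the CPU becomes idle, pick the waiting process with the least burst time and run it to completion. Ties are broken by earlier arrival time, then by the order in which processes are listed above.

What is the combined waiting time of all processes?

94

Gantt: | B 0-1 | E 1-3 | F 3-6 | C 6-12 | D 12-18 | G 18-24 | H 24-30 | A 30-38 |
Completion: A=38  B=1  C=12  D=18  E=3  F=6  G=24  H=30
Waiting = turnaround − burst: A=30, B=0, C=6, D=12, E=1, F=3, G=18, H=24
Total waiting = 30 + 0 + 6 + 12 + 1 + 3 + 18 + 24 = 94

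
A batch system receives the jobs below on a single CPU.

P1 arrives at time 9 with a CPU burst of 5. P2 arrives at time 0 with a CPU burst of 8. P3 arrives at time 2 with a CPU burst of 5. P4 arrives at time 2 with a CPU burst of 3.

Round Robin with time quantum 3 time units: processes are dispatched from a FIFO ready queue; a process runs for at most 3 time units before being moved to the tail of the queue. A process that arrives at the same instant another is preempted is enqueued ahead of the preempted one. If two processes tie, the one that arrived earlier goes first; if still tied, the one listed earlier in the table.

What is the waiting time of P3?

7

Schedule: | P2 0-3 | P3 3-6 | P4 6-9 | P2 9-12 | P3 12-14 | P1 14-17 | P2 17-19 | P1 19-21 |
Completion: P1=21  P2=19  P3=14  P4=9
Waiting(P3) = turnaround − burst = 12 − 5 = 7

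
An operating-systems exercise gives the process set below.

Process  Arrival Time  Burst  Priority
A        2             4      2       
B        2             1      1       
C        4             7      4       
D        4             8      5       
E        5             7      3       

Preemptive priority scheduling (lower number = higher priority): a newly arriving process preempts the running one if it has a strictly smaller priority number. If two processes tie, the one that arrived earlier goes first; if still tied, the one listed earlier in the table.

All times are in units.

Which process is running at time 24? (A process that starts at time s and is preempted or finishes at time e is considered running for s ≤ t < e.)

Timeline: | idle 0-2 | B 2-3 | A 3-7 | E 7-14 | C 14-21 | D 21-29 |
Completion: A=7  B=3  C=21  D=29  E=14
Turnaround (C−A): A=5  B=1  C=17  D=25  E=9

D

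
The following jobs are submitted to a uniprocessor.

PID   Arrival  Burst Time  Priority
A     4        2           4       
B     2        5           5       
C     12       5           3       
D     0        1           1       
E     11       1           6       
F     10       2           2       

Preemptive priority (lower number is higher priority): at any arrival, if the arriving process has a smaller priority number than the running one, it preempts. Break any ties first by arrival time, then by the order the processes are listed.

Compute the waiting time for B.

2

Timeline: | D 0-1 | idle 1-2 | B 2-4 | A 4-6 | B 6-9 | idle 9-10 | F 10-12 | C 12-17 | E 17-18 |
Completion: A=6  B=9  C=17  D=1  E=18  F=12
Turnaround (C−A): A=2  B=7  C=5  D=1  E=7  F=2
Waiting(B) = turnaround − burst = 7 − 5 = 2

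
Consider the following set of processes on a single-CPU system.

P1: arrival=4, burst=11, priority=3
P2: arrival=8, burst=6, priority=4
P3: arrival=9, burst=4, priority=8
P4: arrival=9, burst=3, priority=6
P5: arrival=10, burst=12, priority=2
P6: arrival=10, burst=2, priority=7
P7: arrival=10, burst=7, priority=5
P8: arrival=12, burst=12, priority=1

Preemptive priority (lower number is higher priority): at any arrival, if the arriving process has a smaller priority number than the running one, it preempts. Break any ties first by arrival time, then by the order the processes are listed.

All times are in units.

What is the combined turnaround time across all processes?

Schedule: | idle 0-4 | P1 4-10 | P5 10-12 | P8 12-24 | P5 24-34 | P1 34-39 | P2 39-45 | P7 45-52 | P4 52-55 | P6 55-57 | P3 57-61 |
Completion: P1=39  P2=45  P3=61  P4=55  P5=34  P6=57  P7=52  P8=24
Turnaround (C−A): P1=35  P2=37  P3=52  P4=46  P5=24  P6=47  P7=42  P8=12
Turnaround = completion − arrival: P1=35, P2=37, P3=52, P4=46, P5=24, P6=47, P7=42, P8=12
Total turnaround = 35 + 37 + 52 + 46 + 24 + 47 + 42 + 12 = 295

295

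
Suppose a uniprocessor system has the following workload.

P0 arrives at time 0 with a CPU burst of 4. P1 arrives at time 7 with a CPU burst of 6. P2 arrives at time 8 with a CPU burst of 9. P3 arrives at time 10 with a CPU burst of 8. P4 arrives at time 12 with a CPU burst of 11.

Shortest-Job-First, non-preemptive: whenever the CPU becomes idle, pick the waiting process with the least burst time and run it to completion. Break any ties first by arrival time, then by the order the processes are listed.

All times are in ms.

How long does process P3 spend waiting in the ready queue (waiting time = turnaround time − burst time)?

3

Schedule: | P0 0-4 | idle 4-7 | P1 7-13 | P3 13-21 | P2 21-30 | P4 30-41 |
Completion: P0=4  P1=13  P2=30  P3=21  P4=41
Turnaround (C−A): P0=4  P1=6  P2=22  P3=11  P4=29
Waiting(P3) = turnaround − burst = 11 − 8 = 3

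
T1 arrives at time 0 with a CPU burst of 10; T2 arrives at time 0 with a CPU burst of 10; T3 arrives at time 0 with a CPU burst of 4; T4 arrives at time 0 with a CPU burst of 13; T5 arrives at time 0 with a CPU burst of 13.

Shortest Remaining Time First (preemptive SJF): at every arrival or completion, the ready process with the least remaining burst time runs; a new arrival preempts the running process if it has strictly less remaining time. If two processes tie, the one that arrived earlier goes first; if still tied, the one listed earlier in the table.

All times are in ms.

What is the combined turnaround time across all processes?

129

Gantt: | T3 0-4 | T1 4-14 | T2 14-24 | T4 24-37 | T5 37-50 |
Completion: T1=14  T2=24  T3=4  T4=37  T5=50
Turnaround = completion − arrival: T1=14, T2=24, T3=4, T4=37, T5=50
Total turnaround = 14 + 24 + 4 + 37 + 50 = 129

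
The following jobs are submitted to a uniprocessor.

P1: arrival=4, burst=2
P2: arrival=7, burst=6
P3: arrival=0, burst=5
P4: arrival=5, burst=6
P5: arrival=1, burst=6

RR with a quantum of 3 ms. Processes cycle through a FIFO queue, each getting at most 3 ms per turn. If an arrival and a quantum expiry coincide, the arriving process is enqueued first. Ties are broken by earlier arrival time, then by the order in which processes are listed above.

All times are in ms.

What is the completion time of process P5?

16

Schedule: | P3 0-3 | P5 3-6 | P3 6-8 | P1 8-10 | P4 10-13 | P5 13-16 | P2 16-19 | P4 19-22 | P2 22-25 |
Completion: P1=10  P2=25  P3=8  P4=22  P5=16
Turnaround (C−A): P1=6  P2=18  P3=8  P4=17  P5=15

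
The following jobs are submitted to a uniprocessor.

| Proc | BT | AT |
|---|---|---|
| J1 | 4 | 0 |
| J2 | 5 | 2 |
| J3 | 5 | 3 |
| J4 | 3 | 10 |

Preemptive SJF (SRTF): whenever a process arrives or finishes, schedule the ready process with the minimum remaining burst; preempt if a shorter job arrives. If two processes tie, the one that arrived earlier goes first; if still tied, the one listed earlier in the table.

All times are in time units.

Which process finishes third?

J4

Gantt: | J1 0-4 | J2 4-9 | J3 9-10 | J4 10-13 | J3 13-17 |
Completion: J1=4  J2=9  J3=17  J4=13
Finish order: J1 → J2 → J4 → J3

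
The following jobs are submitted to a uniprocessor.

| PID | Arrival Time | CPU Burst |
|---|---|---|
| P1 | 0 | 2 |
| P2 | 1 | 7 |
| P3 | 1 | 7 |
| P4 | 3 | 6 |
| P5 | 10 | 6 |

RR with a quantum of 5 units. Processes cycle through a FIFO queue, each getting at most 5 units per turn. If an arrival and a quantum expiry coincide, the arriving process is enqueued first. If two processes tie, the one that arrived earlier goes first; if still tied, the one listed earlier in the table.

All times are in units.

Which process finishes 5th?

P5

Timeline: | P1 0-2 | P2 2-7 | P3 7-12 | P4 12-17 | P2 17-19 | P5 19-24 | P3 24-26 | P4 26-27 | P5 27-28 |
Completion: P1=2  P2=19  P3=26  P4=27  P5=28
Finish order: P1 → P2 → P3 → P4 → P5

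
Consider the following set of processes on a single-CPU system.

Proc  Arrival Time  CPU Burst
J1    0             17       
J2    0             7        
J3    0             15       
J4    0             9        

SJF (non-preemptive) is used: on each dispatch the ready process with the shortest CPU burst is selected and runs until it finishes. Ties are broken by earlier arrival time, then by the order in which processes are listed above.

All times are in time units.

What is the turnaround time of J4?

16

Gantt: | J2 0-7 | J4 7-16 | J3 16-31 | J1 31-48 |
Completion: J1=48  J2=7  J3=31  J4=16
Turnaround (C−A): J1=48  J2=7  J3=31  J4=16
Turnaround(J4) = completion − arrival = 16 − 0 = 16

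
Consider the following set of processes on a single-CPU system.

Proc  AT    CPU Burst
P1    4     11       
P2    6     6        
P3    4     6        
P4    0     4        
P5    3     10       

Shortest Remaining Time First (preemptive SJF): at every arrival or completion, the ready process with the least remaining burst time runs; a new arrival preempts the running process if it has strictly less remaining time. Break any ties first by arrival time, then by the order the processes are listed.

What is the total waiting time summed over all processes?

39

Gantt: | P4 0-4 | P3 4-10 | P2 10-16 | P5 16-26 | P1 26-37 |
Completion: P1=37  P2=16  P3=10  P4=4  P5=26
Waiting = turnaround − burst: P1=22, P2=4, P3=0, P4=0, P5=13
Total waiting = 22 + 4 + 0 + 0 + 13 = 39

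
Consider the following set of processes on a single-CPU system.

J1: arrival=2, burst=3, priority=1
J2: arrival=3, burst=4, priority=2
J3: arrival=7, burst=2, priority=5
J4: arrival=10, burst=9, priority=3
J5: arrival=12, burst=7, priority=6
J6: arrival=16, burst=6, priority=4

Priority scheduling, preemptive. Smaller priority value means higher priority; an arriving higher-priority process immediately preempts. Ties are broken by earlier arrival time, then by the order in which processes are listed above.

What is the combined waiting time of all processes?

Gantt: | idle 0-2 | J1 2-5 | J2 5-9 | J3 9-10 | J4 10-19 | J6 19-25 | J3 25-26 | J5 26-33 |
Completion: J1=5  J2=9  J3=26  J4=19  J5=33  J6=25
Turnaround (C−A): J1=3  J2=6  J3=19  J4=9  J5=21  J6=9
Waiting = turnaround − burst: J1=0, J2=2, J3=17, J4=0, J5=14, J6=3
Total waiting = 0 + 2 + 17 + 0 + 14 + 3 = 36

36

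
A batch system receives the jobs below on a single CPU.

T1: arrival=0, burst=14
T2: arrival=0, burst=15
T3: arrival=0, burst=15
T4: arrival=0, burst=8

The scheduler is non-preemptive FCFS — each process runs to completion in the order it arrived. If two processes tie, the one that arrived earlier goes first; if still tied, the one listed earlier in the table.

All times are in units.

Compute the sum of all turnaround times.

139

Gantt: | T1 0-14 | T2 14-29 | T3 29-44 | T4 44-52 |
Completion: T1=14  T2=29  T3=44  T4=52
Turnaround (C−A): T1=14  T2=29  T3=44  T4=52
Turnaround = completion − arrival: T1=14, T2=29, T3=44, T4=52
Total turnaround = 14 + 29 + 44 + 52 = 139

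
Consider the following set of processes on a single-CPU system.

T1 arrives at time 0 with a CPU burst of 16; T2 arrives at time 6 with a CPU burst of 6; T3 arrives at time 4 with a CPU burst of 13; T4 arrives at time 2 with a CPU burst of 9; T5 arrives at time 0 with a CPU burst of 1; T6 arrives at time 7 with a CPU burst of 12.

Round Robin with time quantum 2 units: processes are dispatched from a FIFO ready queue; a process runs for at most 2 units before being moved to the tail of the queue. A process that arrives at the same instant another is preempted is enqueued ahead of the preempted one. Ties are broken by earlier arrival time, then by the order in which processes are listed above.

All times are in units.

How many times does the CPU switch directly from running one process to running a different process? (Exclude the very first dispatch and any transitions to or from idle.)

Schedule: | T1 0-2 | T5 2-3 | T4 3-5 | T1 5-7 | T3 7-9 | T4 9-11 | T2 11-13 | T6 13-15 | T1 15-17 | T3 17-19 | T4 19-21 | T2 21-23 | T6 23-25 | T1 25-27 | T3 27-29 | T4 29-31 | T2 31-33 | T6 33-35 | T1 35-37 | T3 37-39 | T4 39-40 | T6 40-42 | T1 42-44 | T3 44-46 | T6 46-48 | T1 48-50 | T3 50-52 | T6 52-54 | T1 54-56 | T3 56-57 |
Completion: T1=56  T2=33  T3=57  T4=40  T5=3  T6=54
Turnaround (C−A): T1=56  T2=27  T3=53  T4=38  T5=3  T6=47

29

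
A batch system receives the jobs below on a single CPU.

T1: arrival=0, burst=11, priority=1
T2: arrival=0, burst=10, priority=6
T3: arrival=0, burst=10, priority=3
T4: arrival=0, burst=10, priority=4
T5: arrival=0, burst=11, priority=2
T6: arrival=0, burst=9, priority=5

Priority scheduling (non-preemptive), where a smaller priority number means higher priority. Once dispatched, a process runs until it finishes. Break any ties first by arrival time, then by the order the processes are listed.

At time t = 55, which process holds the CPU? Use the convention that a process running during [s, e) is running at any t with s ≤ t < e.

Timeline: | T1 0-11 | T5 11-22 | T3 22-32 | T4 32-42 | T6 42-51 | T2 51-61 |
Completion: T1=11  T2=61  T3=32  T4=42  T5=22  T6=51
Turnaround (C−A): T1=11  T2=61  T3=32  T4=42  T5=22  T6=51

T2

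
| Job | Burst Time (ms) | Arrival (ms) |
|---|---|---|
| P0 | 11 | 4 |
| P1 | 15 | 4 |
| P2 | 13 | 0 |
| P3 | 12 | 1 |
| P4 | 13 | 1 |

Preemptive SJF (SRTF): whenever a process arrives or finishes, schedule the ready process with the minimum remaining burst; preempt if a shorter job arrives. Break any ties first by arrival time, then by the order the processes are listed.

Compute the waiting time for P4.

Schedule: | P2 0-13 | P0 13-24 | P3 24-36 | P4 36-49 | P1 49-64 |
Completion: P0=24  P1=64  P2=13  P3=36  P4=49
Turnaround (C−A): P0=20  P1=60  P2=13  P3=35  P4=48
Waiting(P4) = turnaround − burst = 48 − 13 = 35

35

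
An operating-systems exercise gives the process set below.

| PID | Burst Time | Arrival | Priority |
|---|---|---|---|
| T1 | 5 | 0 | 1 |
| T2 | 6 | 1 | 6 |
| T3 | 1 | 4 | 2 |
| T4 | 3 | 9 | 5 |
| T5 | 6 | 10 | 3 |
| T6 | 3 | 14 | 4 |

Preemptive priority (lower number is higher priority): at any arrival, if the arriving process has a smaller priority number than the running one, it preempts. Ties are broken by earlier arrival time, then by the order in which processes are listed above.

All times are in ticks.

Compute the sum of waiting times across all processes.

Timeline: | T1 0-5 | T3 5-6 | T2 6-9 | T4 9-10 | T5 10-16 | T6 16-19 | T4 19-21 | T2 21-24 |
Completion: T1=5  T2=24  T3=6  T4=21  T5=16  T6=19
Turnaround (C−A): T1=5  T2=23  T3=2  T4=12  T5=6  T6=5
Waiting = turnaround − burst: T1=0, T2=17, T3=1, T4=9, T5=0, T6=2
Total waiting = 0 + 17 + 1 + 9 + 0 + 2 = 29

29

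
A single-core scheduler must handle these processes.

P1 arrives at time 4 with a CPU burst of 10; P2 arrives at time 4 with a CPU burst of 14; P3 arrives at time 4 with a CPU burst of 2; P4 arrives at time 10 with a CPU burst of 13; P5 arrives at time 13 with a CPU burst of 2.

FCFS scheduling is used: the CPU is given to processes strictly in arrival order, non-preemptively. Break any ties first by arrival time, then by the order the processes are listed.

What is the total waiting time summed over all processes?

84

Gantt: | idle 0-4 | P1 4-14 | P2 14-28 | P3 28-30 | P4 30-43 | P5 43-45 |
Completion: P1=14  P2=28  P3=30  P4=43  P5=45
Turnaround (C−A): P1=10  P2=24  P3=26  P4=33  P5=32
Waiting = turnaround − burst: P1=0, P2=10, P3=24, P4=20, P5=30
Total waiting = 0 + 10 + 24 + 20 + 30 = 84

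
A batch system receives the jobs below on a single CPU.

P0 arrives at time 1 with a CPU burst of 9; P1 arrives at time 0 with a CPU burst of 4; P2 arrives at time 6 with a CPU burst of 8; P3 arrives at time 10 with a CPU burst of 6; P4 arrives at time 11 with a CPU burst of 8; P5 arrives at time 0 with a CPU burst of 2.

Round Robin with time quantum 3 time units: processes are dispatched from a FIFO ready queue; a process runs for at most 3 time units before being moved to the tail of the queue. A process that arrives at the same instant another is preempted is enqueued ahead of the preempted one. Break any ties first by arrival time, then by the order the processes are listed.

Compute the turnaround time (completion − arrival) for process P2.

29

Gantt: | P1 0-3 | P5 3-5 | P0 5-8 | P1 8-9 | P2 9-12 | P0 12-15 | P3 15-18 | P4 18-21 | P2 21-24 | P0 24-27 | P3 27-30 | P4 30-33 | P2 33-35 | P4 35-37 |
Completion: P0=27  P1=9  P2=35  P3=30  P4=37  P5=5
Turnaround (C−A): P0=26  P1=9  P2=29  P3=20  P4=26  P5=5
Turnaround(P2) = completion − arrival = 35 − 6 = 29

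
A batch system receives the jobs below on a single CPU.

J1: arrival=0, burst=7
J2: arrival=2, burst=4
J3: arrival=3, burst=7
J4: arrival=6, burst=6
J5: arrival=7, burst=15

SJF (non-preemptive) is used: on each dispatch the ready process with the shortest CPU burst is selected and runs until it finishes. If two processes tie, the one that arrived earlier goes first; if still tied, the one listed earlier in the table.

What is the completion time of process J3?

24

Schedule: | J1 0-7 | J2 7-11 | J4 11-17 | J3 17-24 | J5 24-39 |
Completion: J1=7  J2=11  J3=24  J4=17  J5=39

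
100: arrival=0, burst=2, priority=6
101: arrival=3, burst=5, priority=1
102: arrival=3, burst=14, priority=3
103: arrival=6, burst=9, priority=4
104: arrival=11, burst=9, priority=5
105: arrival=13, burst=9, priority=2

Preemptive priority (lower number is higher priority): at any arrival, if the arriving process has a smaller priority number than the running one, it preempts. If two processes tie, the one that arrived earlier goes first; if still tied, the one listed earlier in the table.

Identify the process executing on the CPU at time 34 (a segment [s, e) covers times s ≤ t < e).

Timeline: | 100 0-2 | idle 2-3 | 101 3-8 | 102 8-13 | 105 13-22 | 102 22-31 | 103 31-40 | 104 40-49 |
Completion: 100=2  101=8  102=31  103=40  104=49  105=22

103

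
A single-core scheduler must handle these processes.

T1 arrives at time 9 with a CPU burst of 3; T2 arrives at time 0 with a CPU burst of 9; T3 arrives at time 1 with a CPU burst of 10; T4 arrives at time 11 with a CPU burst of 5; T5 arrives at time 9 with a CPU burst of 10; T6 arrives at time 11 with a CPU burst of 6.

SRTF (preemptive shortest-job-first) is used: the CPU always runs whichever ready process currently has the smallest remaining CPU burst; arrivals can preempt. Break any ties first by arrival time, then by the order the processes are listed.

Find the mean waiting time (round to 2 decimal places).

8.83

Schedule: | T2 0-9 | T1 9-12 | T4 12-17 | T6 17-23 | T3 23-33 | T5 33-43 |
Completion: T1=12  T2=9  T3=33  T4=17  T5=43  T6=23
Waiting times: T1=0, T2=0, T3=22, T4=1, T5=24, T6=6
Average waiting = (0+0+22+1+24+6) / 6 = 53/6 = 8.83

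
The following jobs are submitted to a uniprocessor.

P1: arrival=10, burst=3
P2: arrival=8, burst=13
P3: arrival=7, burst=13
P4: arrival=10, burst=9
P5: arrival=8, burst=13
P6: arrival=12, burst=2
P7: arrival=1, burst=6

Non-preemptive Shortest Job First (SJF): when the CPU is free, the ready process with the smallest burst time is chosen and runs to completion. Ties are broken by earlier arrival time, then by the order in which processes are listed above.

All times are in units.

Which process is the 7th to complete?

Schedule: | idle 0-1 | P7 1-7 | P3 7-20 | P6 20-22 | P1 22-25 | P4 25-34 | P2 34-47 | P5 47-60 |
Completion: P1=25  P2=47  P3=20  P4=34  P5=60  P6=22  P7=7
Finish order: P7 → P3 → P6 → P1 → P4 → P2 → P5

P5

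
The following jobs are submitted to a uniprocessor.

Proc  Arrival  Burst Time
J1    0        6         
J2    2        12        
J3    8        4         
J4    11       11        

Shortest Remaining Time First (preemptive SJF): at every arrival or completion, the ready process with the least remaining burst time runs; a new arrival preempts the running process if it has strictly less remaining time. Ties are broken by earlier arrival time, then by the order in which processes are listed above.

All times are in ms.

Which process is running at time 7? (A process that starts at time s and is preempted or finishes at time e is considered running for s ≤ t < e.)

Timeline: | J1 0-6 | J2 6-8 | J3 8-12 | J2 12-22 | J4 22-33 |
Completion: J1=6  J2=22  J3=12  J4=33
Turnaround (C−A): J1=6  J2=20  J3=4  J4=22

J2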